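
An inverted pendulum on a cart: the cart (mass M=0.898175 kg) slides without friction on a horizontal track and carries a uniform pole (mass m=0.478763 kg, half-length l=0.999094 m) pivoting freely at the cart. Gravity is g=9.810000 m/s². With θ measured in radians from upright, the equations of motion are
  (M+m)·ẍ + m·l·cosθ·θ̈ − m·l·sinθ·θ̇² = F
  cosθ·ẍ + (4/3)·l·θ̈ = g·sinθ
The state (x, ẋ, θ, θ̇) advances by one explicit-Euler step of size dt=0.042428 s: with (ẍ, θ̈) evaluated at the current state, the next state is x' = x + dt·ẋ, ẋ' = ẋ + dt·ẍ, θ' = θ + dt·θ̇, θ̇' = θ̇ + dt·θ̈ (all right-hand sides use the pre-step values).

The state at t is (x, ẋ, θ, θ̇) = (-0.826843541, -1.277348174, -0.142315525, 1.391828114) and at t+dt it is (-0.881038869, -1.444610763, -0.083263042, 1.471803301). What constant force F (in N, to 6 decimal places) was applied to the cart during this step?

F = -4.404316 N

ẍ = (ẋ'−ẋ)/dt = (-1.444610763−-1.277348174)/0.042428 = -3.942269
θ̈ = (θ̇'−θ̇)/dt = (1.471803301−1.391828114)/0.042428 = 1.884962
sinθ=-0.141836, cosθ=0.989890
F = (M+m)·ẍ + m·l·cosθ·θ̈ − m·l·sinθ·θ̇² = -5.428260 + 0.892517 − -0.131427 = -4.404316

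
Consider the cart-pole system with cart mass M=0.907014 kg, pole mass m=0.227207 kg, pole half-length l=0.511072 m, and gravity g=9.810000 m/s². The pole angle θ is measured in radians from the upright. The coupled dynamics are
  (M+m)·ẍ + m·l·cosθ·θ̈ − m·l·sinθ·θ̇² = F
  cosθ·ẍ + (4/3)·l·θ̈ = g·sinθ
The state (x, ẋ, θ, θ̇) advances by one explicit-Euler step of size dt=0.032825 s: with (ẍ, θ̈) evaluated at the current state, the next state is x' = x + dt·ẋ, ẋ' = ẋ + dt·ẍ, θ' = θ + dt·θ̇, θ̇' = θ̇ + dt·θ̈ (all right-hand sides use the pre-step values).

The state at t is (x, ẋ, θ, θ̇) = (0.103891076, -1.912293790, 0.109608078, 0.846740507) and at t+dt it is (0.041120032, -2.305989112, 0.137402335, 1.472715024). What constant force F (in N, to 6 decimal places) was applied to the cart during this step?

F = -11.411577 N

ẍ = (ẋ'−ẋ)/dt = (-2.305989112−-1.912293790)/0.032825 = -11.993765
θ̈ = (θ̇'−θ̇)/dt = (1.472715024−0.846740507)/0.032825 = 19.070054
sinθ=0.109389, cosθ=0.993999
F = (M+m)·ẍ + m·l·cosθ·θ̈ − m·l·sinθ·θ̇² = -13.603580 + 2.201110 − 0.009107 = -11.411577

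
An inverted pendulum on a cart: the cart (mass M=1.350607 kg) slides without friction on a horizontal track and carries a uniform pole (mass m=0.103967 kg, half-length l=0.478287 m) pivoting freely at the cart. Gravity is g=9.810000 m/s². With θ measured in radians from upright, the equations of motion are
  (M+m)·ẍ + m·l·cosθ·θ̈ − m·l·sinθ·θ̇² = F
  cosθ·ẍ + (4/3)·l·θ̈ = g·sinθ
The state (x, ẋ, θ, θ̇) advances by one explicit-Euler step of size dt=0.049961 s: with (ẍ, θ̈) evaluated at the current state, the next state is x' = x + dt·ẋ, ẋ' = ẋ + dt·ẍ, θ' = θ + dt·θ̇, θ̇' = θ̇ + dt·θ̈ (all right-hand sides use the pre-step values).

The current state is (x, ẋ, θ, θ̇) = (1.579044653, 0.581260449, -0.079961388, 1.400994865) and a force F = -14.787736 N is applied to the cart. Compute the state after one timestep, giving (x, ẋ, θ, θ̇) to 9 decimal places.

(1.608085006, 0.046688737, -0.009966284, 2.175187335)

sinθ=-0.079876205, cosθ=0.996804791
temp = (F + m·l·θ̇²·sinθ)/(M+m) = (-14.787736 + -0.007796050)/1.454574 = -10.171728664
θ̈ = (g·sinθ − cosθ·temp)/(l·(4/3 − m·cos²θ/(M+m))) = 15.495936227
ẍ = temp − m·l·θ̈·cosθ/(M+m) = -10.699780073
Euler: x'=1.579044653+0.049961·0.581260449=1.608085006, ẋ'=0.581260449+0.049961·-10.699780073=0.046688737
       θ'=-0.079961388+0.049961·1.400994865=-0.009966284, θ̇'=1.400994865+0.049961·15.495936227=2.175187335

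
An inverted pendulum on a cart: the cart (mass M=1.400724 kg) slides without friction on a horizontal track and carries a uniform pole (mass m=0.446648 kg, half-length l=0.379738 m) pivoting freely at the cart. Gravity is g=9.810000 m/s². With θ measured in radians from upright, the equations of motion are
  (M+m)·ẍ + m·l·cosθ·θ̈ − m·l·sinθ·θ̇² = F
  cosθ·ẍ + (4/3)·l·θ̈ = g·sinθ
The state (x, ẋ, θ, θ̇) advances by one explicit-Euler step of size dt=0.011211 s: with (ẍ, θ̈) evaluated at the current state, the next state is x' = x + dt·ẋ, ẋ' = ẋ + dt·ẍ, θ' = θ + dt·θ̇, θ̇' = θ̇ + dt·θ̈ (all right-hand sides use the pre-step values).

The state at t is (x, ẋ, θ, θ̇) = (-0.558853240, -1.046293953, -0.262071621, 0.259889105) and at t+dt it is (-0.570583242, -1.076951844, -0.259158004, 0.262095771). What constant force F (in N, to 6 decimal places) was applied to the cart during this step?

ẍ = (ẋ'−ẋ)/dt = (-1.076951844−-1.046293953)/0.011211 = -2.734626
θ̈ = (θ̇'−θ̇)/dt = (0.262095771−0.259889105)/0.011211 = 0.196830
sinθ=-0.259082, cosθ=0.965855
F = (M+m)·ẍ + m·l·cosθ·θ̈ − m·l·sinθ·θ̇² = -5.051871 + 0.032244 − -0.002968 = -5.016659

F = -5.016659 N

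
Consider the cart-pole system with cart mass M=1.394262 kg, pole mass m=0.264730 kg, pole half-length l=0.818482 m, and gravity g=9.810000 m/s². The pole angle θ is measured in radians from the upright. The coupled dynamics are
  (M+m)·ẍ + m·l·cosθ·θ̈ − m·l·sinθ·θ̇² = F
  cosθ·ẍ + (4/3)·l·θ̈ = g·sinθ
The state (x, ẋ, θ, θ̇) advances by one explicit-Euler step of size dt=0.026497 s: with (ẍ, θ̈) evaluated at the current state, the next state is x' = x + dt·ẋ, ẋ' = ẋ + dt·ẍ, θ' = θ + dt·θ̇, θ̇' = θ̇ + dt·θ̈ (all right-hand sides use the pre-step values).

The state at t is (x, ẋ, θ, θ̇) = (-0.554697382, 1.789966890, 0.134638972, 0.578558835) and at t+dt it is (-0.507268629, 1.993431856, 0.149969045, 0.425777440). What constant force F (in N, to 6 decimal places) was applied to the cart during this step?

F = 11.491271 N

ẍ = (ẋ'−ẋ)/dt = (1.993431856−1.789966890)/0.026497 = 7.678793
θ̈ = (θ̇'−θ̇)/dt = (0.425777440−0.578558835)/0.026497 = -5.765988
sinθ=0.134233, cosθ=0.990950
F = (M+m)·ẍ + m·l·cosθ·θ̈ − m·l·sinθ·θ̇² = 12.739055 + -1.238049 − 0.009736 = 11.491271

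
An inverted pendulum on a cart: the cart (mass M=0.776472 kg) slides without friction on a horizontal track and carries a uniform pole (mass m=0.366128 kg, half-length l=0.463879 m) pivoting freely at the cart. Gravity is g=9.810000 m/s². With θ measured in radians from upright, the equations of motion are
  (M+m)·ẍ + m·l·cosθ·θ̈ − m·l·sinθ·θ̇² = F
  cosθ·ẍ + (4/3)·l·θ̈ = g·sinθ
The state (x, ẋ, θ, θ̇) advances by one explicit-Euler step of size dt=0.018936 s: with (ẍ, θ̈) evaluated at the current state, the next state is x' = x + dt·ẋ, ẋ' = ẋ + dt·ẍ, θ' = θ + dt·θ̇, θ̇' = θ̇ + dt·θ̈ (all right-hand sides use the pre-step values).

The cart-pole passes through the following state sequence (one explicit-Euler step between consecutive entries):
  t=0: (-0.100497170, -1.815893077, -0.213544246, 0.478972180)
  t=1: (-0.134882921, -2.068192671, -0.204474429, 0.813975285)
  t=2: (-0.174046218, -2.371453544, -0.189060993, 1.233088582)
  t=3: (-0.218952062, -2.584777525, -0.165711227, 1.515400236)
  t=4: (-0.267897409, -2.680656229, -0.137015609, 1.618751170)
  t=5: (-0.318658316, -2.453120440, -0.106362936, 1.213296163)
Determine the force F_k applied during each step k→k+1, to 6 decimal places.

F_0 = -12.279092 N
F_1 = -14.595176 N
F_2 = -10.336490 N
F_3 = -4.806726 N
F_4 = 10.187828 N

step 0→1:
  ẍ = (ẋ'−ẋ)/dt = (-2.068192671−-1.815893077)/0.018936 = -13.323806
  θ̈ = (θ̇'−θ̇)/dt = (0.813975285−0.478972180)/0.018936 = 17.691334
  sinθ=-0.211925, cosθ=0.977286
  F = (M+m)·ẍ + m·l·cosθ·θ̈ − m·l·sinθ·θ̇² = -15.223781 + 2.936432 − -0.008257 = -12.279092
step 1→2:
  ẍ = (ẋ'−ẋ)/dt = (-2.371453544−-2.068192671)/0.018936 = -16.015044
  θ̈ = (θ̇'−θ̇)/dt = (1.233088582−0.813975285)/0.018936 = 22.133148
  sinθ=-0.203053, cosθ=0.979168
  F = (M+m)·ẍ + m·l·cosθ·θ̈ − m·l·sinθ·θ̇² = -18.298789 + 3.680764 − -0.022849 = -14.595176
step 2→3:
  ẍ = (ẋ'−ẋ)/dt = (-2.584777525−-2.371453544)/0.018936 = -11.265525
  θ̈ = (θ̇'−θ̇)/dt = (1.515400236−1.233088582)/0.018936 = 14.908727
  sinθ=-0.187937, cosθ=0.982181
  F = (M+m)·ẍ + m·l·cosθ·θ̈ − m·l·sinθ·θ̇² = -12.871989 + 2.486966 − -0.048533 = -10.336490
step 3→4:
  ẍ = (ẋ'−ẋ)/dt = (-2.680656229−-2.584777525)/0.018936 = -5.063303
  θ̈ = (θ̇'−θ̇)/dt = (1.618751170−1.515400236)/0.018936 = 5.457907
  sinθ=-0.164954, cosθ=0.986301
  F = (M+m)·ẍ + m·l·cosθ·θ̈ − m·l·sinθ·θ̇² = -5.785330 + 0.914268 − -0.064336 = -4.806726
step 4→5:
  ẍ = (ẋ'−ẋ)/dt = (-2.453120440−-2.680656229)/0.018936 = 12.016043
  θ̈ = (θ̇'−θ̇)/dt = (1.213296163−1.618751170)/0.018936 = -21.411861
  sinθ=-0.136587, cosθ=0.990628
  F = (M+m)·ẍ + m·l·cosθ·θ̈ − m·l·sinθ·θ̇² = 13.729531 + -3.602489 − -0.060787 = 10.187828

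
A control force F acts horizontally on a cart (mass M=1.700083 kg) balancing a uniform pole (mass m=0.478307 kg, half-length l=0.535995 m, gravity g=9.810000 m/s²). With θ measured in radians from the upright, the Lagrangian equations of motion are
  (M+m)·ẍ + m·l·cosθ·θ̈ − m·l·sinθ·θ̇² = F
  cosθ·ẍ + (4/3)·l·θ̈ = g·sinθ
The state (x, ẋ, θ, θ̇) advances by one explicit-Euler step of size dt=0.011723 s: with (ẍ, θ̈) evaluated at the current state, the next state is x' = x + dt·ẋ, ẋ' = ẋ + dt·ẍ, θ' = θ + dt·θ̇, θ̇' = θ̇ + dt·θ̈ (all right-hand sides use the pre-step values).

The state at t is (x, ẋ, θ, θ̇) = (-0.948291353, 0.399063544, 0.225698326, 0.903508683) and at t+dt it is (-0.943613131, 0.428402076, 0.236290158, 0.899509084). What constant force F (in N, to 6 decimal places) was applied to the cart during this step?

F = 5.319658 N

ẍ = (ẋ'−ẋ)/dt = (0.428402076−0.399063544)/0.011723 = 2.502647
θ̈ = (θ̇'−θ̇)/dt = (0.899509084−0.903508683)/0.011723 = -0.341175
sinθ=0.223787, cosθ=0.974638
F = (M+m)·ẍ + m·l·cosθ·θ̈ − m·l·sinθ·θ̇² = 5.451741 + -0.085249 − 0.046835 = 5.319658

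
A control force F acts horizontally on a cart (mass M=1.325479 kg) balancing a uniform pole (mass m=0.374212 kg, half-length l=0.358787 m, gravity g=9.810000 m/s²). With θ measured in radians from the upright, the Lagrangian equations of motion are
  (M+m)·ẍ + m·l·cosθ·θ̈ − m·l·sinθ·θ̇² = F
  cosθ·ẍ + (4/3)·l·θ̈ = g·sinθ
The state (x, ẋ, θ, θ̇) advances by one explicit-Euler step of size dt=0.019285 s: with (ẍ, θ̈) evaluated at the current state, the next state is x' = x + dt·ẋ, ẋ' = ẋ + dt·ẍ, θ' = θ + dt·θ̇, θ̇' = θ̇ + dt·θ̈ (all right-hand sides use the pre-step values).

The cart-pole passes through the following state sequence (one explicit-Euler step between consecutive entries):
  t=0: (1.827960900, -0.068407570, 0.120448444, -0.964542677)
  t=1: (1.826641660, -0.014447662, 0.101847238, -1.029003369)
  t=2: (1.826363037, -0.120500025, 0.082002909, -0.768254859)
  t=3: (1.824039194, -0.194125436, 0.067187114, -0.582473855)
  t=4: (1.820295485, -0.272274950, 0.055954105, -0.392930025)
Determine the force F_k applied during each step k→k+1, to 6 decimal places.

F_0 = 4.295244 N
F_1 = -7.555493 N
F_2 = -5.206432 N
F_3 = -5.574167 N

step 0→1:
  ẍ = (ẋ'−ẋ)/dt = (-0.014447662−-0.068407570)/0.019285 = 2.798025
  θ̈ = (θ̇'−θ̇)/dt = (-1.029003369−-0.964542677)/0.019285 = -3.342530
  sinθ=0.120157, cosθ=0.992755
  F = (M+m)·ẍ + m·l·cosθ·θ̈ − m·l·sinθ·θ̇² = 4.755778 + -0.445525 − 0.015009 = 4.295244
step 1→2:
  ẍ = (ẋ'−ẋ)/dt = (-0.120500025−-0.014447662)/0.019285 = -5.499215
  θ̈ = (θ̇'−θ̇)/dt = (-0.768254859−-1.029003369)/0.019285 = 13.520794
  sinθ=0.101671, cosθ=0.994818
  F = (M+m)·ẍ + m·l·cosθ·θ̈ − m·l·sinθ·θ̇² = -9.346966 + 1.805927 − 0.014454 = -7.555493
step 2→3:
  ẍ = (ẋ'−ẋ)/dt = (-0.194125436−-0.120500025)/0.019285 = -3.817755
  θ̈ = (θ̇'−θ̇)/dt = (-0.582473855−-0.768254859)/0.019285 = 9.633446
  sinθ=0.081911, cosθ=0.996640
  F = (M+m)·ẍ + m·l·cosθ·θ̈ − m·l·sinθ·θ̇² = -6.489004 + 1.289063 − 0.006491 = -5.206432
step 3→4:
  ẍ = (ẋ'−ẋ)/dt = (-0.272274950−-0.194125436)/0.019285 = -4.052347
  θ̈ = (θ̇'−θ̇)/dt = (-0.392930025−-0.582473855)/0.019285 = 9.828563
  sinθ=0.067137, cosθ=0.997744
  F = (M+m)·ẍ + m·l·cosθ·θ̈ − m·l·sinθ·θ̇² = -6.887738 + 1.316629 − 0.003058 = -5.574167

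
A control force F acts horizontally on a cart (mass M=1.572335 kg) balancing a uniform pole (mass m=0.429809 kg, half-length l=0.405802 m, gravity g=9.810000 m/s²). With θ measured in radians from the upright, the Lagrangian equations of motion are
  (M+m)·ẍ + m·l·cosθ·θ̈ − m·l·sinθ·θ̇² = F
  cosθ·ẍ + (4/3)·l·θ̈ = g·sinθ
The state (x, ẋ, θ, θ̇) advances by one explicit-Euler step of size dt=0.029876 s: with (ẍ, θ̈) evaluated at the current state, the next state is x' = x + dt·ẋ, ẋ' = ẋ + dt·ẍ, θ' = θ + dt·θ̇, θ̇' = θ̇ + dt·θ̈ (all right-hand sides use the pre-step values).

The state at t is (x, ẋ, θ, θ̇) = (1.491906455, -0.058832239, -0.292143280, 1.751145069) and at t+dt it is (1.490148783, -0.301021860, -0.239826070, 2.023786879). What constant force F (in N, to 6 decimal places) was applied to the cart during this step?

F = -14.552076 N

ẍ = (ẋ'−ẋ)/dt = (-0.301021860−-0.058832239)/0.029876 = -8.106494
θ̈ = (θ̇'−θ̇)/dt = (2.023786879−1.751145069)/0.029876 = 9.125780
sinθ=-0.288005, cosθ=0.957629
F = (M+m)·ẍ + m·l·cosθ·θ̈ − m·l·sinθ·θ̇² = -16.230369 + 1.524252 − -0.154040 = -14.552076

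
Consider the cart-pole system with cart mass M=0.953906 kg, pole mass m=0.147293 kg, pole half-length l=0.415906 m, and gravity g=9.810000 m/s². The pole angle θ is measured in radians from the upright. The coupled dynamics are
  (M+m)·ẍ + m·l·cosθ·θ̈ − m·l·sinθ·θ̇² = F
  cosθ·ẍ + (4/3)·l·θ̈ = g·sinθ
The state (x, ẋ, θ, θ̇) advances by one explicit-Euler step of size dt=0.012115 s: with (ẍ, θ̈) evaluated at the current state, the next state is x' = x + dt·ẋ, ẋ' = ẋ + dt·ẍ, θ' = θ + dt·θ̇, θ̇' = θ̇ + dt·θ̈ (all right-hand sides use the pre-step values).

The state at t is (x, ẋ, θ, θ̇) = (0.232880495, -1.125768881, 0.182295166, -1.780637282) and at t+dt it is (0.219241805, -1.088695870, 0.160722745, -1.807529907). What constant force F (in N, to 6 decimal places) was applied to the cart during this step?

F = 3.200827 N

ẍ = (ẋ'−ẋ)/dt = (-1.088695870−-1.125768881)/0.012115 = 3.060092
θ̈ = (θ̇'−θ̇)/dt = (-1.807529907−-1.780637282)/0.012115 = -2.219779
sinθ=0.181287, cosθ=0.983430
F = (M+m)·ẍ + m·l·cosθ·θ̈ − m·l·sinθ·θ̇² = 3.369770 + -0.133731 − 0.035212 = 3.200827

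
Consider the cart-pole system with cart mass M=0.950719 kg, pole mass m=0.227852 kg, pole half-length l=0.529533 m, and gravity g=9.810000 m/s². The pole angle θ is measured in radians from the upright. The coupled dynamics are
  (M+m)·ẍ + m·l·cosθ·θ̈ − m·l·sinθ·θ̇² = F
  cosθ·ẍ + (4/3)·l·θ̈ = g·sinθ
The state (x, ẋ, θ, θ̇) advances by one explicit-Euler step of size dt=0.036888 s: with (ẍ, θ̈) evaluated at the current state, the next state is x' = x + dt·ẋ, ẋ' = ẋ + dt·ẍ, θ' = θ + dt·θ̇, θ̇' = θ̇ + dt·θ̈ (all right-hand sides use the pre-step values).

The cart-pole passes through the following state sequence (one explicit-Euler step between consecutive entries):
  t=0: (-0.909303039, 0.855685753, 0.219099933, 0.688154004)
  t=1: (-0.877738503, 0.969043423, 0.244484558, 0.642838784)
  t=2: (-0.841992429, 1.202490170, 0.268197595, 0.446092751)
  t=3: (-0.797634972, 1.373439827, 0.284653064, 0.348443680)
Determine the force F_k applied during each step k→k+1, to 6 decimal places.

step 0→1:
  ẍ = (ẋ'−ẋ)/dt = (0.969043423−0.855685753)/0.036888 = 3.073023
  θ̈ = (θ̇'−θ̇)/dt = (0.642838784−0.688154004)/0.036888 = -1.228454
  sinθ=0.217351, cosθ=0.976093
  F = (M+m)·ẍ + m·l·cosθ·θ̈ − m·l·sinθ·θ̇² = 3.621776 + -0.144676 − 0.012419 = 3.464681
step 1→2:
  ẍ = (ẋ'−ẋ)/dt = (1.202490170−0.969043423)/0.036888 = 6.328528
  θ̈ = (θ̇'−θ̇)/dt = (0.446092751−0.642838784)/0.036888 = -5.333605
  sinθ=0.242056, cosθ=0.970262
  F = (M+m)·ẍ + m·l·cosθ·θ̈ − m·l·sinθ·θ̇² = 7.458620 + -0.624390 − 0.012069 = 6.822161
step 2→3:
  ẍ = (ẋ'−ẋ)/dt = (1.373439827−1.202490170)/0.036888 = 4.634289
  θ̈ = (θ̇'−θ̇)/dt = (0.348443680−0.446092751)/0.036888 = -2.647177
  sinθ=0.264994, cosθ=0.964250
  F = (M+m)·ẍ + m·l·cosθ·θ̈ − m·l·sinθ·θ̇² = 5.461839 + -0.307977 − 0.006363 = 5.147499

F_0 = 3.464681 N
F_1 = 6.822161 N
F_2 = 5.147499 N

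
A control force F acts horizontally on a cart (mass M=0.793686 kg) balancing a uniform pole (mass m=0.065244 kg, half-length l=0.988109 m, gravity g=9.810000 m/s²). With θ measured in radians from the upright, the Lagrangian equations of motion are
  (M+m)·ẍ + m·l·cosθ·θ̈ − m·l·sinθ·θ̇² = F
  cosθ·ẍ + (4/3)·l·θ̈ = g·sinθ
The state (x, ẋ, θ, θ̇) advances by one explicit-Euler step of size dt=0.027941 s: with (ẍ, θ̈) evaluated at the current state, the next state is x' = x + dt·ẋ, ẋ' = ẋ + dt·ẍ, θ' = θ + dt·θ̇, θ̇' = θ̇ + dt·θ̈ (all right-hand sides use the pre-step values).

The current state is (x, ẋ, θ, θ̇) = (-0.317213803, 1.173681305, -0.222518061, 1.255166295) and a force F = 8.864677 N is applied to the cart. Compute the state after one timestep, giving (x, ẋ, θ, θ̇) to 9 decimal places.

(-0.284419974, 1.481355809, -0.187447460, 0.981477521)

sinθ=-0.220686298, cosθ=0.975344841
temp = (F + m·l·θ̇²·sinθ)/(M+m) = (8.864677 + -0.022414205)/0.858930 = 10.294509209
θ̈ = (g·sinθ − cosθ·temp)/(l·(4/3 − m·cos²θ/(M+m))) = -9.795239052
ẍ = temp − m·l·θ̈·cosθ/(M+m) = 11.011578118
Euler: x'=-0.317213803+0.027941·1.173681305=-0.284419974, ẋ'=1.173681305+0.027941·11.011578118=1.481355809
       θ'=-0.222518061+0.027941·1.255166295=-0.187447460, θ̇'=1.255166295+0.027941·-9.795239052=0.981477521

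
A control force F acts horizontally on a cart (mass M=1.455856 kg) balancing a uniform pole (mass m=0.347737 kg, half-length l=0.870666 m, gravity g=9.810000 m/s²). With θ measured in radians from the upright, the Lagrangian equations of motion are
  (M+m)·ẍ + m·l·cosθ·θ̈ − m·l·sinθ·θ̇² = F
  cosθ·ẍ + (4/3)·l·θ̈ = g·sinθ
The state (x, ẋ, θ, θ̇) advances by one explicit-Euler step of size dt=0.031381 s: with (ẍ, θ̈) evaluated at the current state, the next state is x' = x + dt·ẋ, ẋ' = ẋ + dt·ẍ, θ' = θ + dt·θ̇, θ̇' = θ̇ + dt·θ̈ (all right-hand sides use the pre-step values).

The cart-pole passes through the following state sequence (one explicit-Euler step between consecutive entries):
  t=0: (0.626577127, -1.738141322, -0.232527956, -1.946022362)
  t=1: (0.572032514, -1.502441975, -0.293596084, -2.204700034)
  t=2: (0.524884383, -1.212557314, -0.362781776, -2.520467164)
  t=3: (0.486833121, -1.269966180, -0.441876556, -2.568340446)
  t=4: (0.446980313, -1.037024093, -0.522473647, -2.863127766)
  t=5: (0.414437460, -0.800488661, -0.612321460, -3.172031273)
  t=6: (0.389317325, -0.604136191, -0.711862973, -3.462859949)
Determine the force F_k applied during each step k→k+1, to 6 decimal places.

step 0→1:
  ẍ = (ẋ'−ẋ)/dt = (-1.502441975−-1.738141322)/0.031381 = 7.510893
  θ̈ = (θ̇'−θ̇)/dt = (-2.204700034−-1.946022362)/0.031381 = -8.243130
  sinθ=-0.230438, cosθ=0.973087
  F = (M+m)·ẍ + m·l·cosθ·θ̈ − m·l·sinθ·θ̇² = 13.546595 + -2.428546 − -0.264212 = 11.382261
step 1→2:
  ẍ = (ẋ'−ẋ)/dt = (-1.212557314−-1.502441975)/0.031381 = 9.237585
  θ̈ = (θ̇'−θ̇)/dt = (-2.520467164−-2.204700034)/0.031381 = -10.062367
  sinθ=-0.289396, cosθ=0.957209
  F = (M+m)·ẍ + m·l·cosθ·θ̈ − m·l·sinθ·θ̇² = 16.660844 + -2.916148 − -0.425887 = 14.170583
step 2→3:
  ẍ = (ẋ'−ẋ)/dt = (-1.269966180−-1.212557314)/0.031381 = -1.829415
  θ̈ = (θ̇'−θ̇)/dt = (-2.568340446−-2.520467164)/0.031381 = -1.525550
  sinθ=-0.354876, cosθ=0.934913
  F = (M+m)·ẍ + m·l·cosθ·θ̈ − m·l·sinθ·θ̇² = -3.299520 + -0.431817 − -0.682561 = -3.048776
step 3→4:
  ẍ = (ẋ'−ẋ)/dt = (-1.037024093−-1.269966180)/0.031381 = 7.423029
  θ̈ = (θ̇'−θ̇)/dt = (-2.863127766−-2.568340446)/0.031381 = -9.393815
  sinθ=-0.427637, cosθ=0.903951
  F = (M+m)·ẍ + m·l·cosθ·θ̈ − m·l·sinθ·θ̇² = 13.388124 + -2.570924 − -0.854048 = 11.671248
step 4→5:
  ẍ = (ẋ'−ẋ)/dt = (-0.800488661−-1.037024093)/0.031381 = 7.537536
  θ̈ = (θ̇'−θ̇)/dt = (-3.172031273−-2.863127766)/0.031381 = -9.843648
  sinθ=-0.499025, cosθ=0.866587
  F = (M+m)·ẍ + m·l·cosθ·θ̈ − m·l·sinθ·θ̇² = 13.594648 + -2.582682 − -1.238530 = 12.250496
step 5→6:
  ẍ = (ẋ'−ẋ)/dt = (-0.604136191−-0.800488661)/0.031381 = 6.257049
  θ̈ = (θ̇'−θ̇)/dt = (-3.462859949−-3.172031273)/0.031381 = -9.267668
  sinθ=-0.574769, cosθ=0.818316
  F = (M+m)·ẍ + m·l·cosθ·θ̈ − m·l·sinθ·θ̇² = 11.285171 + -2.296117 − -1.750937 = 10.739991

F_0 = 11.382261 N
F_1 = 14.170583 N
F_2 = -3.048776 N
F_3 = 11.671248 N
F_4 = 12.250496 N
F_5 = 10.739991 N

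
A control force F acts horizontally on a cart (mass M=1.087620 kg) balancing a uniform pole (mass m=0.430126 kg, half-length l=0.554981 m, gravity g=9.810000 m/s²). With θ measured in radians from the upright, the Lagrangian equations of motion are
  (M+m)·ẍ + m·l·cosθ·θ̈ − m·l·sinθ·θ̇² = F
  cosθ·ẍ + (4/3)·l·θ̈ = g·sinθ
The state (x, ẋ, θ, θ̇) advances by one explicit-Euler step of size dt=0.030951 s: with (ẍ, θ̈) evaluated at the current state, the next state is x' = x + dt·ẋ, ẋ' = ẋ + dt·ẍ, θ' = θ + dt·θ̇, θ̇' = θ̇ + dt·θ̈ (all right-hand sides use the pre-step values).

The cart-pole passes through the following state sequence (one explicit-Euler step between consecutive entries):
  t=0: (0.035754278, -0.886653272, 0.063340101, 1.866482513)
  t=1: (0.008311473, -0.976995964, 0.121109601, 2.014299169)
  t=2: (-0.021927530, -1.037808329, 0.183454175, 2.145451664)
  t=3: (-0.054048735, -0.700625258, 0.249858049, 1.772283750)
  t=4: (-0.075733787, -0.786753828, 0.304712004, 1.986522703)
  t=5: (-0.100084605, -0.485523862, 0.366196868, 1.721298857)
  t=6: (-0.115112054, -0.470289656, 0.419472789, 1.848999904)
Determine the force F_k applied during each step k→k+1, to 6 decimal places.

F_0 = -3.345019 N
F_1 = -2.094960 N
F_2 = 13.504231 N
F_3 = -2.807866 N
F_4 = 12.537482 N
F_5 = 1.413390 N

step 0→1:
  ẍ = (ẋ'−ẋ)/dt = (-0.976995964−-0.886653272)/0.030951 = -2.918894
  θ̈ = (θ̇'−θ̇)/dt = (2.014299169−1.866482513)/0.030951 = 4.775828
  sinθ=0.063298, cosθ=0.997995
  F = (M+m)·ẍ + m·l·cosθ·θ̈ − m·l·sinθ·θ̇² = -4.430140 + 1.137760 − 0.052639 = -3.345019
step 1→2:
  ẍ = (ẋ'−ẋ)/dt = (-1.037808329−-0.976995964)/0.030951 = -1.964795
  θ̈ = (θ̇'−θ̇)/dt = (2.145451664−2.014299169)/0.030951 = 4.237423
  sinθ=0.120814, cosθ=0.992675
  F = (M+m)·ẍ + m·l·cosθ·θ̈ − m·l·sinθ·θ̇² = -2.982060 + 1.004114 − 0.117014 = -2.094960
step 2→3:
  ẍ = (ẋ'−ẋ)/dt = (-0.700625258−-1.037808329)/0.030951 = 10.894093
  θ̈ = (θ̇'−θ̇)/dt = (1.772283750−2.145451664)/0.030951 = -12.056732
  sinθ=0.182427, cosθ=0.983219
  F = (M+m)·ẍ + m·l·cosθ·θ̈ − m·l·sinθ·θ̇² = 16.534466 + -2.829788 − 0.200447 = 13.504231
step 3→4:
  ẍ = (ẋ'−ẋ)/dt = (-0.786753828−-0.700625258)/0.030951 = -2.782740
  θ̈ = (θ̇'−θ̇)/dt = (1.986522703−1.772283750)/0.030951 = 6.921875
  sinθ=0.247266, cosθ=0.968948
  F = (M+m)·ẍ + m·l·cosθ·θ̈ − m·l·sinθ·θ̇² = -4.223492 + 1.601024 − 0.185398 = -2.807866
step 4→5:
  ẍ = (ẋ'−ẋ)/dt = (-0.485523862−-0.786753828)/0.030951 = 9.732479
  θ̈ = (θ̇'−θ̇)/dt = (1.721298857−1.986522703)/0.030951 = -8.569153
  sinθ=0.300018, cosθ=0.953933
  F = (M+m)·ẍ + m·l·cosθ·θ̈ − m·l·sinθ·θ̇² = 14.771432 + -1.951326 − 0.282624 = 12.537482
step 5→6:
  ẍ = (ẋ'−ẋ)/dt = (-0.470289656−-0.485523862)/0.030951 = 0.492204
  θ̈ = (θ̇'−θ̇)/dt = (1.848999904−1.721298857)/0.030951 = 4.125910
  sinθ=0.358067, cosθ=0.933696
  F = (M+m)·ẍ + m·l·cosθ·θ̈ − m·l·sinθ·θ̇² = 0.747041 + 0.919600 − 0.253251 = 1.413390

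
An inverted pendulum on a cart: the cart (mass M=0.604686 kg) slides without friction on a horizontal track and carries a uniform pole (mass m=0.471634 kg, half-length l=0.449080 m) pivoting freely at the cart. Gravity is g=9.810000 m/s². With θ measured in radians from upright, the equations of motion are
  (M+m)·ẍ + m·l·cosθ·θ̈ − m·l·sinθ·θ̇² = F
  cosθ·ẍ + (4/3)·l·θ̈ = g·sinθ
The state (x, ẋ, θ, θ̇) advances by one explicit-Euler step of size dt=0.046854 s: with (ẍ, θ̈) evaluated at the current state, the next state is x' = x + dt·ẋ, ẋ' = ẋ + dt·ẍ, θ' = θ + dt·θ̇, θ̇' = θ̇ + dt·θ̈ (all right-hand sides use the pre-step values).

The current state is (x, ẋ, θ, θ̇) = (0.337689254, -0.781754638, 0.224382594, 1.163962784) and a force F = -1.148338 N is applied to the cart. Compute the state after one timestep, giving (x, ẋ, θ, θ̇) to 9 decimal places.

(0.301060922, -0.898064677, 0.278918906, 1.524142142)

sinθ=0.222504476, cosθ=0.974931668
temp = (F + m·l·θ̇²·sinθ)/(M+m) = (-1.148338 + 0.063847774)/1.076320 = -1.007590889
θ̈ = (g·sinθ − cosθ·temp)/(l·(4/3 − m·cos²θ/(M+m))) = 7.687270199
ẍ = temp − m·l·θ̈·cosθ/(M+m) = -2.482392942
Euler: x'=0.337689254+0.046854·-0.781754638=0.301060922, ẋ'=-0.781754638+0.046854·-2.482392942=-0.898064677
       θ'=0.224382594+0.046854·1.163962784=0.278918906, θ̇'=1.163962784+0.046854·7.687270199=1.524142142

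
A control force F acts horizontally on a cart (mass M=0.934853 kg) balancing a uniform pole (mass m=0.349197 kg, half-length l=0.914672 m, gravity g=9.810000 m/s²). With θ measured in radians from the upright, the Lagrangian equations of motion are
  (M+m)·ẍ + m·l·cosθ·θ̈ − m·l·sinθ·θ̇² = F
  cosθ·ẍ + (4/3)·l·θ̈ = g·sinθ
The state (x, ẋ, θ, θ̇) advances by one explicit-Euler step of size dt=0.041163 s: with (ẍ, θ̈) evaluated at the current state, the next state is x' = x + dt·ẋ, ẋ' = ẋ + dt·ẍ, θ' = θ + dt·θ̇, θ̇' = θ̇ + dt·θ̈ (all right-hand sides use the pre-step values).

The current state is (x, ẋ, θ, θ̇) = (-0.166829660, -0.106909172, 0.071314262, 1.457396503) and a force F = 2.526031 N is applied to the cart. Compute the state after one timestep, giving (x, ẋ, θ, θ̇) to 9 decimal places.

(-0.171230362, -0.010715597, 0.131305074, 1.402314354)

sinθ=0.071253830, cosθ=0.997458216
temp = (F + m·l·θ̇²·sinθ)/(M+m) = (2.526031 + 0.048339210)/1.284050 = 2.004883151
θ̈ = (g·sinθ − cosθ·temp)/(l·(4/3 − m·cos²θ/(M+m))) = -1.338147090
ẍ = temp − m·l·θ̈·cosθ/(M+m) = 2.336894186
Euler: x'=-0.166829660+0.041163·-0.106909172=-0.171230362, ẋ'=-0.106909172+0.041163·2.336894186=-0.010715597
       θ'=0.071314262+0.041163·1.457396503=0.131305074, θ̇'=1.457396503+0.041163·-1.338147090=1.402314354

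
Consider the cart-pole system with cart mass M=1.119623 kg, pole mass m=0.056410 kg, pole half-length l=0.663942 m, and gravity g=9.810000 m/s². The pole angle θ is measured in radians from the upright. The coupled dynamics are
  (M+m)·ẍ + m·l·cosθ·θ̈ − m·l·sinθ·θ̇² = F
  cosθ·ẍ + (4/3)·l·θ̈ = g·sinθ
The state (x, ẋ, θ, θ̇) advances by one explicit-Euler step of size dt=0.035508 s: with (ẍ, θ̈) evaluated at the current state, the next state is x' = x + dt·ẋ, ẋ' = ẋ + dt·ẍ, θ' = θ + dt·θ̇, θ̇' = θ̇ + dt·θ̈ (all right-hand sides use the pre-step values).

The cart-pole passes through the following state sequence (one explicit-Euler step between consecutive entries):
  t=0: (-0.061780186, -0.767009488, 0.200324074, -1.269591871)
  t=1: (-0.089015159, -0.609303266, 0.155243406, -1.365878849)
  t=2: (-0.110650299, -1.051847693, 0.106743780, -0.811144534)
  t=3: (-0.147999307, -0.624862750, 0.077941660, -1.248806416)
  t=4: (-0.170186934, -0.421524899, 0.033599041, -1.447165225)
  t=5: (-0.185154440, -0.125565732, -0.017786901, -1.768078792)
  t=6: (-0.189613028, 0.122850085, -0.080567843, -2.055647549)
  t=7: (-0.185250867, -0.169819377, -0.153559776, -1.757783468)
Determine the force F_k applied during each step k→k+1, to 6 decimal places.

step 0→1:
  ẍ = (ẋ'−ẋ)/dt = (-0.609303266−-0.767009488)/0.035508 = 4.441428
  θ̈ = (θ̇'−θ̇)/dt = (-1.365878849−-1.269591871)/0.035508 = -2.711698
  sinθ=0.198987, cosθ=0.980002
  F = (M+m)·ẍ + m·l·cosθ·θ̈ − m·l·sinθ·θ̇² = 5.223266 + -0.099530 − 0.012013 = 5.111723
step 1→2:
  ẍ = (ẋ'−ẋ)/dt = (-1.051847693−-0.609303266)/0.035508 = -12.463232
  θ̈ = (θ̇'−θ̇)/dt = (-0.811144534−-1.365878849)/0.035508 = 15.622798
  sinθ=0.154621, cosθ=0.987974
  F = (M+m)·ẍ + m·l·cosθ·θ̈ − m·l·sinθ·θ̇² = -14.657172 + 0.578083 − 0.010804 = -14.089892
step 2→3:
  ẍ = (ẋ'−ẋ)/dt = (-0.624862750−-1.051847693)/0.035508 = 12.025035
  θ̈ = (θ̇'−θ̇)/dt = (-1.248806416−-0.811144534)/0.035508 = -12.325726
  sinθ=0.106541, cosθ=0.994308
  F = (M+m)·ẍ + m·l·cosθ·θ̈ − m·l·sinθ·θ̇² = 14.141838 + -0.459008 − 0.002625 = 13.680205
step 3→4:
  ẍ = (ẋ'−ẋ)/dt = (-0.421524899−-0.624862750)/0.035508 = 5.726536
  θ̈ = (θ̇'−θ̇)/dt = (-1.447165225−-1.248806416)/0.035508 = -5.586313
  sinθ=0.077863, cosθ=0.996964
  F = (M+m)·ẍ + m·l·cosθ·θ̈ − m·l·sinθ·θ̇² = 6.734596 + -0.208589 − 0.004548 = 6.521459
step 4→5:
  ẍ = (ẋ'−ẋ)/dt = (-0.125565732−-0.421524899)/0.035508 = 8.335000
  θ̈ = (θ̇'−θ̇)/dt = (-1.768078792−-1.447165225)/0.035508 = -9.037782
  sinθ=0.033593, cosθ=0.999436
  F = (M+m)·ẍ + m·l·cosθ·θ̈ − m·l·sinθ·θ̇² = 9.802235 + -0.338301 − 0.002635 = 9.461299
step 5→6:
  ẍ = (ẋ'−ẋ)/dt = (0.122850085−-0.125565732)/0.035508 = 6.996052
  θ̈ = (θ̇'−θ̇)/dt = (-2.055647549−-1.768078792)/0.035508 = -8.098703
  sinθ=-0.017786, cosθ=0.999842
  F = (M+m)·ẍ + m·l·cosθ·θ̈ − m·l·sinθ·θ̇² = 8.227588 + -0.303272 − -0.002082 = 7.926398
step 6→7:
  ẍ = (ẋ'−ẋ)/dt = (-0.169819377−0.122850085)/0.035508 = -8.242353
  θ̈ = (θ̇'−θ̇)/dt = (-1.757783468−-2.055647549)/0.035508 = 8.388647
  sinθ=-0.080481, cosθ=0.996756
  F = (M+m)·ẍ + m·l·cosθ·θ̈ − m·l·sinθ·θ̇² = -9.693279 + 0.313161 − -0.012737 = -9.367381

F_0 = 5.111723 N
F_1 = -14.089892 N
F_2 = 13.680205 N
F_3 = 6.521459 N
F_4 = 9.461299 N
F_5 = 7.926398 N
F_6 = -9.367381 N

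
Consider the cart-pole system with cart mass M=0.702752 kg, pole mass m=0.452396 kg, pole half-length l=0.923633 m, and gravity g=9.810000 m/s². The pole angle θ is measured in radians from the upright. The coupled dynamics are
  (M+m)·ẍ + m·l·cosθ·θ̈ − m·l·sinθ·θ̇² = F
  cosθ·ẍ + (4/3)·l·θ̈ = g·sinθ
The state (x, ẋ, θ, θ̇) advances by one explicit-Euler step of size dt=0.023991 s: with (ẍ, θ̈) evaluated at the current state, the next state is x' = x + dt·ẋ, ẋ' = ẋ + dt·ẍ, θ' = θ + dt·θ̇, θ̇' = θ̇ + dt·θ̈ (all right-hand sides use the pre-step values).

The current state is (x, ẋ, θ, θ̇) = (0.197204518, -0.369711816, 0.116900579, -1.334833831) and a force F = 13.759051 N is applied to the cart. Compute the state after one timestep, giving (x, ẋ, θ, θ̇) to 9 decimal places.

sinθ=0.116634505, cosθ=0.993174905
temp = (F + m·l·θ̇²·sinθ)/(M+m) = (13.759051 + 0.086835970)/1.155148 = 11.986245027
θ̈ = (g·sinθ − cosθ·temp)/(l·(4/3 − m·cos²θ/(M+m))) = -12.301583154
ẍ = temp − m·l·θ̈·cosθ/(M+m) = 16.405685729
Euler: x'=0.197204518+0.023991·-0.369711816=0.188334762, ẋ'=-0.369711816+0.023991·16.405685729=0.023876990
       θ'=0.116900579+0.023991·-1.334833831=0.084876581, θ̇'=-1.334833831+0.023991·-12.301583154=-1.629961112

(0.188334762, 0.023876990, 0.084876581, -1.629961112)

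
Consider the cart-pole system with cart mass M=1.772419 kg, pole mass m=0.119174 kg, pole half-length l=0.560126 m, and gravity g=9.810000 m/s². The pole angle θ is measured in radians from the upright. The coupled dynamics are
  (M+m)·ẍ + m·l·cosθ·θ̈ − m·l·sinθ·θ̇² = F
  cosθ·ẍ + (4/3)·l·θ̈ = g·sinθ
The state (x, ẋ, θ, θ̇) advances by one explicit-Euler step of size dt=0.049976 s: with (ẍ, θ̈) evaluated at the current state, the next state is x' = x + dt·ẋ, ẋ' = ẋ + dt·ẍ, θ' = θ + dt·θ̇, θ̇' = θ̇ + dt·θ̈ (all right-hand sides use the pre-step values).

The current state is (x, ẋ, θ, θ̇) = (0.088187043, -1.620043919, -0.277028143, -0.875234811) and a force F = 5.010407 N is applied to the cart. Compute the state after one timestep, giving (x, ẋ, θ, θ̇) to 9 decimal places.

(0.007223728, -1.475630633, -0.320768878, -1.240769124)

sinθ=-0.273498313, cosθ=0.961872483
temp = (F + m·l·θ̇²·sinθ)/(M+m) = (5.010407 + -0.013985277)/1.891593 = 2.641383069
θ̈ = (g·sinθ − cosθ·temp)/(l·(4/3 − m·cos²θ/(M+m))) = -7.314197066
ẍ = temp − m·l·θ̈·cosθ/(M+m) = 2.889652762
Euler: x'=0.088187043+0.049976·-1.620043919=0.007223728, ẋ'=-1.620043919+0.049976·2.889652762=-1.475630633
       θ'=-0.277028143+0.049976·-0.875234811=-0.320768878, θ̇'=-0.875234811+0.049976·-7.314197066=-1.240769124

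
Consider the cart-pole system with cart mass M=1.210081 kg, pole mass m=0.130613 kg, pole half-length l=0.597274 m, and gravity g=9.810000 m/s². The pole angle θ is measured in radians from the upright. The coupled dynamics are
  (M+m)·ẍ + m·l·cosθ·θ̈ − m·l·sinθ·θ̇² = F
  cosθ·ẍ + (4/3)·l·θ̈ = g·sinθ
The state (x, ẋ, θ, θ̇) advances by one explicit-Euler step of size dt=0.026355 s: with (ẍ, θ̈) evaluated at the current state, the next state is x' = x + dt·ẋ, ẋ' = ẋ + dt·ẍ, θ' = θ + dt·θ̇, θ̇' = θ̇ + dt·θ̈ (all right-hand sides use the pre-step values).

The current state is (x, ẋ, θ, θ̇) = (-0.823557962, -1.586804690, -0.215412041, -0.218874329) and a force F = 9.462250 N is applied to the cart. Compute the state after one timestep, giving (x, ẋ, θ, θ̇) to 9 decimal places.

(-0.865378200, -1.382632950, -0.221180474, -0.538723091)

sinθ=-0.213749965, cosθ=0.976888403
temp = (F + m·l·θ̇²·sinθ)/(M+m) = (9.462250 + -0.000798832)/1.340694 = 7.057129492
θ̈ = (g·sinθ − cosθ·temp)/(l·(4/3 − m·cos²θ/(M+m))) = -12.136170079
ẍ = temp − m·l·θ̈·cosθ/(M+m) = 7.746983127
Euler: x'=-0.823557962+0.026355·-1.586804690=-0.865378200, ẋ'=-1.586804690+0.026355·7.746983127=-1.382632950
       θ'=-0.215412041+0.026355·-0.218874329=-0.221180474, θ̇'=-0.218874329+0.026355·-12.136170079=-0.538723091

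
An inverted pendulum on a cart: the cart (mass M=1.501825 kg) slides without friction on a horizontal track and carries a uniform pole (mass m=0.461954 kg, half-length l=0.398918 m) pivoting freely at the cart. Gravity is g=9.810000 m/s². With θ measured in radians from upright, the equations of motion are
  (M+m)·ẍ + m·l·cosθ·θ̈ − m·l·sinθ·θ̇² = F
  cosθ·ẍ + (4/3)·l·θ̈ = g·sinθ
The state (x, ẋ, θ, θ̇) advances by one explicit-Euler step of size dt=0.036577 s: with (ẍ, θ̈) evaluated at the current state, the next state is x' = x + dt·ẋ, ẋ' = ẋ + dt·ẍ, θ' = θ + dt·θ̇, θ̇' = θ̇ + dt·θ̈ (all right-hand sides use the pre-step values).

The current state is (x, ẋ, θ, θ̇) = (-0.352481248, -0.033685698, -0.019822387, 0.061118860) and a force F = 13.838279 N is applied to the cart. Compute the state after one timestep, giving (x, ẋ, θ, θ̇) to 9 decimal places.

(-0.353713370, 0.280775957, -0.017586842, -0.543351395)

sinθ=-0.019821089, cosθ=0.999803543
temp = (F + m·l·θ̇²·sinθ)/(M+m) = (13.838279 + -0.000013645)/1.963779 = 7.046752896
θ̈ = (g·sinθ − cosθ·temp)/(l·(4/3 − m·cos²θ/(M+m))) = -16.525965913
ẍ = temp − m·l·θ̈·cosθ/(M+m) = 8.597251136
Euler: x'=-0.352481248+0.036577·-0.033685698=-0.353713370, ẋ'=-0.033685698+0.036577·8.597251136=0.280775957
       θ'=-0.019822387+0.036577·0.061118860=-0.017586842, θ̇'=0.061118860+0.036577·-16.525965913=-0.543351395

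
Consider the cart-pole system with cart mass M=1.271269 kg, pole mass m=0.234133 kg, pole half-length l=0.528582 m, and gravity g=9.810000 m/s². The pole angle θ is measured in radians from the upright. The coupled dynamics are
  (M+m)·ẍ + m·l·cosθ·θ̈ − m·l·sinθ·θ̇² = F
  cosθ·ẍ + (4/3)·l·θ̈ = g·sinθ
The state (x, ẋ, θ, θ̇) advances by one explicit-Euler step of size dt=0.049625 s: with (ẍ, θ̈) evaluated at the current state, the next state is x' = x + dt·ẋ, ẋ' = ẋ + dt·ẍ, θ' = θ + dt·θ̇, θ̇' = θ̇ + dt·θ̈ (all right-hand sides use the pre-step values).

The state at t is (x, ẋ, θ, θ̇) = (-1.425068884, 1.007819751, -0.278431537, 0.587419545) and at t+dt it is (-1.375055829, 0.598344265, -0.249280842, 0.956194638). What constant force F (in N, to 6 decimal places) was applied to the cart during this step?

ẍ = (ẋ'−ẋ)/dt = (0.598344265−1.007819751)/0.049625 = -8.251395
θ̈ = (θ̇'−θ̇)/dt = (0.956194638−0.587419545)/0.049625 = 7.431236
sinθ=-0.274848, cosθ=0.961488
F = (M+m)·ẍ + m·l·cosθ·θ̈ − m·l·sinθ·θ̇² = -12.421667 + 0.884260 − -0.011737 = -11.525670

F = -11.525670 N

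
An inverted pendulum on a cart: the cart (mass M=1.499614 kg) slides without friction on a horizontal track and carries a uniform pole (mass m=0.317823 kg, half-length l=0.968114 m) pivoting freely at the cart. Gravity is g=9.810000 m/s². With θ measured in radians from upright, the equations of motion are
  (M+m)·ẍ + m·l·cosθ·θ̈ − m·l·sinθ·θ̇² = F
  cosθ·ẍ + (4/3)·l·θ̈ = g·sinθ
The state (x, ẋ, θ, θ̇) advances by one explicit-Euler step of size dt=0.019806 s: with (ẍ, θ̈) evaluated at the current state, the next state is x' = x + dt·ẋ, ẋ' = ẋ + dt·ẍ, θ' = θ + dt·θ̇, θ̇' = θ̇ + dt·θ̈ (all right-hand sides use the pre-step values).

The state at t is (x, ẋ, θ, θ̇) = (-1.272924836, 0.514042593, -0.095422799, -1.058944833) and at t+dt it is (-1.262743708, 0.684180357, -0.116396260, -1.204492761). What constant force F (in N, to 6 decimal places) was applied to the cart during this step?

ẍ = (ẋ'−ẋ)/dt = (0.684180357−0.514042593)/0.019806 = 8.590213
θ̈ = (θ̇'−θ̇)/dt = (-1.204492761−-1.058944833)/0.019806 = -7.348679
sinθ=-0.095278, cosθ=0.995451
F = (M+m)·ẍ + m·l·cosθ·θ̈ − m·l·sinθ·θ̇² = 15.612171 + -2.250820 − -0.032874 = 13.394225

F = 13.394225 N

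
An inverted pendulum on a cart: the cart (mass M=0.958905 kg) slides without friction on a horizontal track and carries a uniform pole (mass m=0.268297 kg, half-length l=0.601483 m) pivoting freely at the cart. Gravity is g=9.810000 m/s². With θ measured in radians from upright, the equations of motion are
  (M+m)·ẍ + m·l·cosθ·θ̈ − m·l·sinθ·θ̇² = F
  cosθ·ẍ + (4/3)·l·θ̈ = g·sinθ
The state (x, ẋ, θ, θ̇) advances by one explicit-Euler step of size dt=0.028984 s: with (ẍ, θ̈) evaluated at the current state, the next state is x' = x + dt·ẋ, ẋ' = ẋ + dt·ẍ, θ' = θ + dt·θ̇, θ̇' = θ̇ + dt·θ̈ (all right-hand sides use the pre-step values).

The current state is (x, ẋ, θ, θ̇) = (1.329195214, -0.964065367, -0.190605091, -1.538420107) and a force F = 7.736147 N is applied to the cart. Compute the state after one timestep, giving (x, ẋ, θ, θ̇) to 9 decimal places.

(1.301252743, -0.738775018, -0.235194659, -1.881419896)

sinθ=-0.189453062, cosθ=0.981889779
temp = (F + m·l·θ̇²·sinθ)/(M+m) = (7.736147 + -0.072358690)/1.227202 = 6.244928145
θ̈ = (g·sinθ − cosθ·temp)/(l·(4/3 − m·cos²θ/(M+m))) = -11.834108094
ẍ = temp − m·l·θ̈·cosθ/(M+m) = 7.772921235
Euler: x'=1.329195214+0.028984·-0.964065367=1.301252743, ẋ'=-0.964065367+0.028984·7.772921235=-0.738775018
       θ'=-0.190605091+0.028984·-1.538420107=-0.235194659, θ̇'=-1.538420107+0.028984·-11.834108094=-1.881419896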